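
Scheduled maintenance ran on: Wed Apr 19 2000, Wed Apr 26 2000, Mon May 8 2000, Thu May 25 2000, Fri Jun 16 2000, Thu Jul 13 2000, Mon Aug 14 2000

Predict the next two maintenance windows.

The spacing grows by 5 each time: 7, 12, 17, 22, 27, 32 days.
Next gap: 37 days. Mon Aug 14 2000 + 37 days = Wed Sep 20 2000.
Next gap: 42 days. Wed Sep 20 2000 + 42 days = Wed Nov 1 2000.

Wed Sep 20 2000, Wed Nov 1 2000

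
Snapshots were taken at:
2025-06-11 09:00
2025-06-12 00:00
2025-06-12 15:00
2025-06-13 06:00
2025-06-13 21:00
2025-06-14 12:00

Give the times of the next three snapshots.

Spacing: 15, 15, 15, 15, 15 h — constant 15 h.
2025-06-14 12:00 + 15 h = 2025-06-15 03:00.
2025-06-15 03:00 + 15 h = 2025-06-15 18:00.
2025-06-15 18:00 + 15 h = 2025-06-16 09:00.

2025-06-15 03:00, 2025-06-15 18:00, 2025-06-16 09:00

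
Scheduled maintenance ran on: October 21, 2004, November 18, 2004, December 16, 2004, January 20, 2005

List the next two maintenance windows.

February 17, 2005; March 17, 2005

These are Thursdays at 28- or 35-day spacing (28, 28, 35).
The pattern: 3rd Thursday of the month.
3rd Thursday of February 2005: February 17, 2005.
March 2005 — 3rd Thursday is March 17, 2005.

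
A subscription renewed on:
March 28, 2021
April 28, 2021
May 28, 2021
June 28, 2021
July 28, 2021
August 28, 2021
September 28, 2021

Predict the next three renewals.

October 28, 2021; November 28, 2021; December 28, 2021

The day-of-month is always 28 (31, 30, 31, 30, 31, 31 days between events).
So this recurs on the 28th of each month.
Next: October 2021 → October 28, 2021.
November 2021: November 28, 2021.
Next: December 2021 → December 28, 2021.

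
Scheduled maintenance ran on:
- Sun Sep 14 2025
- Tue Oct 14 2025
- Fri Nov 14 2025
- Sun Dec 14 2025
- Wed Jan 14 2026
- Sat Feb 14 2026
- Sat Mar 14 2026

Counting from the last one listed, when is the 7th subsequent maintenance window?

Each date is the 14th; the gaps (30, 31, 30, 31, 31, 28) track the month lengths.
The rule is the 14th of each month.
Next: April 2026 → Tue Apr 14 2026.
May 2026: Thu May 14 2026.
June 2026: Sun Jun 14 2026.
Next: July 2026 → Tue Jul 14 2026.
Next: August 2026 → Fri Aug 14 2026.
Next: September 2026 → Mon Sep 14 2026.
October 2026: Wed Oct 14 2026.

Wed Oct 14 2026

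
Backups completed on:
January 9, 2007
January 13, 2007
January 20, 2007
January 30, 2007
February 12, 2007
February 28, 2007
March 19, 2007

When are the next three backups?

April 10, 2007; May 5, 2007; June 2, 2007

Gaps: 4, 7, 10, 13, 16, 19 days — each gap is 3 larger than the previous one.
Next gap: 22 days. March 19, 2007 + 22 days = April 10, 2007.
Next gap: 25 days. April 10, 2007 + 25 days = May 5, 2007.
Next gap: 28 days. May 5, 2007 + 28 days = June 2, 2007.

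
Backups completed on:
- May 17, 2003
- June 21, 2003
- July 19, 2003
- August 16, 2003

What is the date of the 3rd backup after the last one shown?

All dates are Saturdays, 35, 28, 28 days apart.
Specifically, the 3rd Saturday of each month.
3rd Saturday of September 2003: September 20, 2003.
October 2003 — 3rd Saturday is October 18, 2003.
3rd Saturday of November 2003: November 15, 2003.

November 15, 2003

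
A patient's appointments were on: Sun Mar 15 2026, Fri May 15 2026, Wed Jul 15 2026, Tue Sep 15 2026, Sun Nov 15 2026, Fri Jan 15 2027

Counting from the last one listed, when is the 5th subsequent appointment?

Mon Nov 15 2027

The day-of-month is always 15 (61, 61, 62, 61, 61 days between events).
So this recurs on the 15th of every 2 months.
Next: March 2027 → Mon Mar 15 2027.
Next: May 2027 → Sat May 15 2027.
Next: July 2027 → Thu Jul 15 2027.
Next: September 2027 → Wed Sep 15 2027.
Next: November 2027 → Mon Nov 15 2027.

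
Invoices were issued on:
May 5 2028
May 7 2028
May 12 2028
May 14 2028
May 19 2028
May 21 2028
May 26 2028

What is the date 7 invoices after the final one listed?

Jun 18 2028

The gap pattern 2, 5, 2, 5, 2, 5 repeats every 2 events.
These are the Fridays and Sundays of each week.
The following Sunday is May 28 2028.
Next Friday: Jun 2 2028.
The following Sunday is Jun 4 2028.
The following Friday is Jun 9 2028.
Next Sunday: Jun 11 2028.
The following Friday is Jun 16 2028.
The following Sunday is Jun 18 2028.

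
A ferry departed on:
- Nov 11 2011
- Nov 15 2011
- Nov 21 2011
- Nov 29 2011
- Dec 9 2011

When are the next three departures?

Dec 21 2011, Jan 4 2012, Jan 20 2012

Gaps: 4, 6, 8, 10 days — each gap is 2 larger than the previous one.
Next gap: 12 days. Dec 9 2011 + 12 days = Dec 21 2011.
Next gap: 14 days. Dec 21 2011 + 14 days = Jan 4 2012.
Next gap: 16 days. Jan 4 2012 + 16 days = Jan 20 2012.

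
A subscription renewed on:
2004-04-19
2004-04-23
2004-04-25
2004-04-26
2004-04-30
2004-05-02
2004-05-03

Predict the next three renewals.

Gaps: 4, 2, 1, 4, 2, 1 days — not constant, but cyclic with period 3.
The events fall on every Monday, Friday and Sunday.
Next Friday: 2004-05-07.
The following Sunday is 2004-05-09.
The following Monday is 2004-05-10.

2004-05-07, 2004-05-09, 2004-05-10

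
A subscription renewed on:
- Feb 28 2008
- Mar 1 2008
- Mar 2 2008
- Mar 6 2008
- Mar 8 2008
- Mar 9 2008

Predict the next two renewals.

Every event lands on a Thursday or Saturday or Sunday (gaps cycle 2, 1, 4, 2, 1).
So the schedule is: every Thursday, Saturday and Sunday.
The following Thursday is Mar 13 2008.
The following Saturday is Mar 15 2008.

Mar 13 2008, Mar 15 2008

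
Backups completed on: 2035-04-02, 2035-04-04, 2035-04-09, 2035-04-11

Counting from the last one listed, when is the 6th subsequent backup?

2035-05-02

Gaps: 2, 5, 2 days — not constant, but cyclic with period 2.
The events fall on every Monday and Wednesday.
Next Monday: 2035-04-16.
Next Wednesday: 2035-04-18.
The following Monday is 2035-04-23.
Next Wednesday: 2035-04-25.
The following Monday is 2035-04-30.
The following Wednesday is 2035-05-02.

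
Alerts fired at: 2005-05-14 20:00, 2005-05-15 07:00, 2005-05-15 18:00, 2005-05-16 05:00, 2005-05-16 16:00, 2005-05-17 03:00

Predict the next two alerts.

2005-05-17 14:00, 2005-05-18 01:00

Gaps: 11, 11, 11, 11, 11 hours — each event is 11 hours after the previous one.
2005-05-17 03:00 + 11 h = 2005-05-17 14:00.
2005-05-17 14:00 + 11 h = 2005-05-18 01:00.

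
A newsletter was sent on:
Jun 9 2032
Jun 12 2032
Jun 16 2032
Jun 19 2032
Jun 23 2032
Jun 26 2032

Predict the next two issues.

The gap pattern 3, 4, 3, 4, 3 repeats every 2 events.
These are the Wednesdays and Saturdays of each week.
Next Wednesday: Jun 30 2032.
Next Saturday: Jul 3 2032.

Jun 30 2032, Jul 3 2032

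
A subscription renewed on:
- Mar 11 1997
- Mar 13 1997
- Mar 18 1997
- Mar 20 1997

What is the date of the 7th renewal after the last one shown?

Apr 15 1997

The gap pattern 2, 5, 2 repeats every 2 events.
These are the Tuesdays and Thursdays of each week.
Next Tuesday: Mar 25 1997.
The following Thursday is Mar 27 1997.
The following Tuesday is Apr 1 1997.
The following Thursday is Apr 3 1997.
The following Tuesday is Apr 8 1997.
The following Thursday is Apr 10 1997.
The following Tuesday is Apr 15 1997.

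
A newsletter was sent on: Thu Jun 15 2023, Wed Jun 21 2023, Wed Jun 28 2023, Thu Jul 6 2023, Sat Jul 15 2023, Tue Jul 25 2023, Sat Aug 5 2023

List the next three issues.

The spacing grows by 1 each time: 6, 7, 8, 9, 10, 11 days.
Next gap: 12 days. Sat Aug 5 2023 + 12 days = Thu Aug 17 2023.
Next gap: 13 days. Thu Aug 17 2023 + 13 days = Wed Aug 30 2023.
Next gap: 14 days. Wed Aug 30 2023 + 14 days = Wed Sep 13 2023.

Thu Aug 17 2023, Wed Aug 30 2023, Wed Sep 13 2023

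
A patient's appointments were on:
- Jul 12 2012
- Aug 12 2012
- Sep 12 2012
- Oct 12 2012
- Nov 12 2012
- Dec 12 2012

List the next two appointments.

Each date is the 12th; the gaps (31, 31, 30, 31, 30) track the month lengths.
The rule is the 12th of each month.
Next: January 2013 → Jan 12 2013.
Next: February 2013 → Feb 12 2013.

Jan 12 2013, Feb 12 2013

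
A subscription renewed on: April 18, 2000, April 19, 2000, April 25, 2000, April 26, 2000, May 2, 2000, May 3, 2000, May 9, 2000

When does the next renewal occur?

May 10, 2000

The gap pattern 1, 6, 1, 6, 1, 6 repeats every 2 events.
These are the Tuesdays and Wednesdays of each week.
Next Wednesday: May 10, 2000.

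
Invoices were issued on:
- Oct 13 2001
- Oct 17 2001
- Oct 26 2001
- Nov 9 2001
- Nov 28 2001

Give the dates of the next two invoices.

Intervals are 4, 9, 14, 19 days — an arithmetic progression with common difference 5.
Next gap: 24 days. Nov 28 2001 + 24 days = Dec 22 2001.
Next gap: 29 days. Dec 22 2001 + 29 days = Jan 20 2002.

Dec 22 2001, Jan 20 2002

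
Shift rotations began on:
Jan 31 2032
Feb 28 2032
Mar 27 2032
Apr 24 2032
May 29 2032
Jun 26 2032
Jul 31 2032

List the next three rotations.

Aug 28 2032, Sep 25 2032, Oct 30 2032

Every date is a Saturday; gaps 28, 28, 28, 35, 28, 35 days.
Each is the last Saturday of its month (at least one falls on the 29th or later, ruling out '4th Saturday').
August 2032 ends with Saturday Aug 28 2032.
Last Saturday of September 2032: Sep 25 2032.
Last Saturday of October 2032: Oct 30 2032.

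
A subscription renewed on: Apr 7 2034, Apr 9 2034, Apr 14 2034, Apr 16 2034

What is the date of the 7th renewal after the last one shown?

Gaps: 2, 5, 2 days — not constant, but cyclic with period 2.
The events fall on every Friday and Sunday.
Next Friday: Apr 21 2034.
The following Sunday is Apr 23 2034.
Next Friday: Apr 28 2034.
Next Sunday: Apr 30 2034.
The following Friday is May 5 2034.
Next Sunday: May 7 2034.
The following Friday is May 12 2034.

May 12 2034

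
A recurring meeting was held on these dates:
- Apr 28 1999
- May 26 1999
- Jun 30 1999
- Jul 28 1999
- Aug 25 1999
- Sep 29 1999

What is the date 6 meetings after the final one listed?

Mar 29 2000

Every date is a Wednesday; gaps 28, 35, 28, 28, 35 days.
Each is the last Wednesday of its month (at least one falls on the 29th or later, ruling out '4th Wednesday').
October 1999 ends with Wednesday Oct 27 1999.
November 1999 ends with Wednesday Nov 24 1999.
Last Wednesday of December 1999: Dec 29 1999.
January 2000 ends with Wednesday Jan 26 2000.
Last Wednesday of February 2000: Feb 23 2000.
Last Wednesday of March 2000: Mar 29 2000.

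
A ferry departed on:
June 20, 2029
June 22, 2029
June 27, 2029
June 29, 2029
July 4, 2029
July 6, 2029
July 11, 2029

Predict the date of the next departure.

July 13, 2029

Every event lands on a Wednesday or Friday (gaps cycle 2, 5, 2, 5, 2, 5).
So the schedule is: every Wednesday and Friday.
The following Friday is July 13, 2029.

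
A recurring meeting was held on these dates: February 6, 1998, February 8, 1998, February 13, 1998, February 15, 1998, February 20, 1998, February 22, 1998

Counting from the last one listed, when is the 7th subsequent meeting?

March 20, 1998

Gaps: 2, 5, 2, 5, 2 days — not constant, but cyclic with period 2.
The events fall on every Friday and Sunday.
Next Friday: February 27, 1998.
The following Sunday is March 1, 1998.
Next Friday: March 6, 1998.
Next Sunday: March 8, 1998.
The following Friday is March 13, 1998.
The following Sunday is March 15, 1998.
Next Friday: March 20, 1998.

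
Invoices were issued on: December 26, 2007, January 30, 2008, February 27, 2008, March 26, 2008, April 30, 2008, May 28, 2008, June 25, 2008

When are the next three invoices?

July 30, 2008; August 27, 2008; September 24, 2008

These are Wednesdays with 35, 28, 28, 35, 28, 28-day gaps.
Each is the final Wednesday of its month — January 30, 2008 is past the 28th, so '4th Wednesday' doesn't fit.
July 2008 ends with Wednesday July 30, 2008.
August 2008 ends with Wednesday August 27, 2008.
Last Wednesday of September 2008: September 24, 2008.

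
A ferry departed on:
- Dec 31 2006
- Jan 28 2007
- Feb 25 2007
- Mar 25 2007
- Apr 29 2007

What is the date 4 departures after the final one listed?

All Sundays; the gaps (28, 28, 28, 35) vary with month length.
This is the last Sunday of each month.
May 2007 ends with Sunday May 27 2007.
June 2007 ends with Sunday Jun 24 2007.
Last Sunday of July 2007: Jul 29 2007.
August 2007 ends with Sunday Aug 26 2007.

Aug 26 2007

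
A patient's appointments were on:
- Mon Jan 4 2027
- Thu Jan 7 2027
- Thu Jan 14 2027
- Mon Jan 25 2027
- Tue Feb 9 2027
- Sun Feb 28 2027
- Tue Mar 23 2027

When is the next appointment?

Mon Apr 19 2027

Gaps: 3, 7, 11, 15, 19, 23 days — each gap is 4 larger than the previous one.
Next gap: 27 days. Tue Mar 23 2027 + 27 days = Mon Apr 19 2027.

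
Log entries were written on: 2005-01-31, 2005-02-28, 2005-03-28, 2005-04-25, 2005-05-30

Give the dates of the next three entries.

2005-06-27, 2005-07-25, 2005-08-29

These are Mondays with 28, 28, 28, 35-day gaps.
Each is the final Monday of its month — 2005-01-31 is past the 28th, so '4th Monday' doesn't fit.
June 2005 ends with Monday 2005-06-27.
Last Monday of July 2005: 2005-07-25.
Last Monday of August 2005: 2005-08-29.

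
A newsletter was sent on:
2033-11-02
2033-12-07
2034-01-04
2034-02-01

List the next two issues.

Gaps: 35, 28, 28 days — a mix of 28 and 35. Every date is a Wednesday.
Each is the 1st Wednesday of its month.
1st Wednesday of March 2034: 2034-03-01.
1st Wednesday of April 2034: 2034-04-05.

2034-03-01, 2034-04-05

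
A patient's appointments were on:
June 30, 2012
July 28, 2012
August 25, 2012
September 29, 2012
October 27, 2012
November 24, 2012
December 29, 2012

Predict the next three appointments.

All Saturdays; the gaps (28, 28, 35, 28, 28, 35) vary with month length.
This is the last Saturday of each month.
January 2013 ends with Saturday January 26, 2013.
February 2013 ends with Saturday February 23, 2013.
Last Saturday of March 2013: March 30, 2013.

January 26, 2013; February 23, 2013; March 30, 2013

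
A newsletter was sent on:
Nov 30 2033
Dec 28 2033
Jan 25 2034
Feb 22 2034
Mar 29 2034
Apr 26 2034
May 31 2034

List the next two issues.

Every date is a Wednesday; gaps 28, 28, 28, 35, 28, 35 days.
Each is the last Wednesday of its month (at least one falls on the 29th or later, ruling out '4th Wednesday').
Last Wednesday of June 2034: Jun 28 2034.
Last Wednesday of July 2034: Jul 26 2034.

Jun 28 2034, Jul 26 2034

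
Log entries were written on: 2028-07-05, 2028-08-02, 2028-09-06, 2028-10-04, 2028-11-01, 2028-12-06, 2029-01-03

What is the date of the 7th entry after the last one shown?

2029-08-01

These are Wednesdays at 28- or 35-day spacing (28, 35, 28, 28, 35, 28).
The pattern: 1st Wednesday of the month.
February 2029 — 1st Wednesday is 2029-02-07.
March 2029 — 1st Wednesday is 2029-03-07.
1st Wednesday of April 2029: 2029-04-04.
1st Wednesday of May 2029: 2029-05-02.
1st Wednesday of June 2029: 2029-06-06.
1st Wednesday of July 2029: 2029-07-04.
August 2029 — 1st Wednesday is 2029-08-01.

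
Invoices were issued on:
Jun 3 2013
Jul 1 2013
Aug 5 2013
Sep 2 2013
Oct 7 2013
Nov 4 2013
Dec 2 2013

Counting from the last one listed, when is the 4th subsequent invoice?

These are Mondays at 28- or 35-day spacing (28, 35, 28, 35, 28, 28).
The pattern: 1st Monday of the month.
1st Monday of January 2014: Jan 6 2014.
1st Monday of February 2014: Feb 3 2014.
1st Monday of March 2014: Mar 3 2014.
1st Monday of April 2014: Apr 7 2014.

Apr 7 2014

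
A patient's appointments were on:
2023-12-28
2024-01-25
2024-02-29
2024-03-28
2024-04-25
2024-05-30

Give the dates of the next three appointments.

2024-06-27, 2024-07-25, 2024-08-29

All Thursdays; the gaps (28, 35, 28, 28, 35) vary with month length.
This is the last Thursday of each month.
Last Thursday of June 2024: 2024-06-27.
Last Thursday of July 2024: 2024-07-25.
August 2024 ends with Thursday 2024-08-29.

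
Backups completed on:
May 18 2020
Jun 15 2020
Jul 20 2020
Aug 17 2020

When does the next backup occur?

Sep 21 2020

These are Mondays at 28- or 35-day spacing (28, 35, 28).
The pattern: 3rd Monday of the month.
3rd Monday of September 2020: Sep 21 2020.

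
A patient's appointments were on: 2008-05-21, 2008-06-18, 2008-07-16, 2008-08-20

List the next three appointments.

These are Wednesdays at 28- or 35-day spacing (28, 28, 35).
The pattern: 3rd Wednesday of the month.
3rd Wednesday of September 2008: 2008-09-17.
October 2008 — 3rd Wednesday is 2008-10-15.
3rd Wednesday of November 2008: 2008-11-19.

2008-09-17, 2008-10-15, 2008-11-19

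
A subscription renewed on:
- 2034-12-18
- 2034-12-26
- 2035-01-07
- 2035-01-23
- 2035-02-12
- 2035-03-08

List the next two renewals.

2035-04-05, 2035-05-07

Gaps: 8, 12, 16, 20, 24 days — each gap is 4 larger than the previous one.
Next gap: 28 days. 2035-03-08 + 28 days = 2035-04-05.
Next gap: 32 days. 2035-04-05 + 32 days = 2035-05-07.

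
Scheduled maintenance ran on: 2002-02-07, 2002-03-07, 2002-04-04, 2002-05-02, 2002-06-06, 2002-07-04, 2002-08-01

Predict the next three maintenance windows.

2002-09-05, 2002-10-03, 2002-11-07

All dates are Thursdays, 28, 28, 28, 35, 28, 28 days apart.
Specifically, the 1st Thursday of each month.
1st Thursday of September 2002: 2002-09-05.
October 2002 — 1st Thursday is 2002-10-03.
November 2002 — 1st Thursday is 2002-11-07.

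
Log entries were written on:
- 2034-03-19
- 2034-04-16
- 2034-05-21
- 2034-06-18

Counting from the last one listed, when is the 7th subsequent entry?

2035-01-21

Gaps: 28, 35, 28 days — a mix of 28 and 35. Every date is a Sunday.
Each is the 3rd Sunday of its month.
3rd Sunday of July 2034: 2034-07-16.
August 2034 — 3rd Sunday is 2034-08-20.
3rd Sunday of September 2034: 2034-09-17.
3rd Sunday of October 2034: 2034-10-15.
3rd Sunday of November 2034: 2034-11-19.
December 2034 — 3rd Sunday is 2034-12-17.
3rd Sunday of January 2035: 2035-01-21.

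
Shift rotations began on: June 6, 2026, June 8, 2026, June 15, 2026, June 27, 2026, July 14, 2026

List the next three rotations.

August 5, 2026; September 1, 2026; October 3, 2026

Gaps: 2, 7, 12, 17 days — each gap is 5 larger than the previous one.
Next gap: 22 days. July 14, 2026 + 22 days = August 5, 2026.
Next gap: 27 days. August 5, 2026 + 27 days = September 1, 2026.
Next gap: 32 days. September 1, 2026 + 32 days = October 3, 2026.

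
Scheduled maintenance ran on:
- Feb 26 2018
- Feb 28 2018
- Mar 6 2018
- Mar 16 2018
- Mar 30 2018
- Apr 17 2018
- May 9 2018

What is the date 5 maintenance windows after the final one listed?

The spacing grows by 4 each time: 2, 6, 10, 14, 18, 22 days.
Next gap: 26 days. May 9 2018 + 26 days = Jun 4 2018.
Next gap: 30 days. Jun 4 2018 + 30 days = Jul 4 2018.
Next gap: 34 days. Jul 4 2018 + 34 days = Aug 7 2018.
Next gap: 38 days. Aug 7 2018 + 38 days = Sep 14 2018.
Next gap: 42 days. Sep 14 2018 + 42 days = Oct 26 2018.

Oct 26 2018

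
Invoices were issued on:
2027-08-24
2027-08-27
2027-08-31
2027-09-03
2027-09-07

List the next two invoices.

Gaps: 3, 4, 3, 4 days — not constant, but cyclic with period 2.
The events fall on every Tuesday and Friday.
The following Friday is 2027-09-10.
The following Tuesday is 2027-09-14.

2027-09-10, 2027-09-14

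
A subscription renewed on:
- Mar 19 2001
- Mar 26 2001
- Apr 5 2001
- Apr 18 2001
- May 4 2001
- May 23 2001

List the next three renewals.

The spacing grows by 3 each time: 7, 10, 13, 16, 19 days.
Next gap: 22 days. May 23 2001 + 22 days = Jun 14 2001.
Next gap: 25 days. Jun 14 2001 + 25 days = Jul 9 2001.
Next gap: 28 days. Jul 9 2001 + 28 days = Aug 6 2001.

Jun 14 2001, Jul 9 2001, Aug 6 2001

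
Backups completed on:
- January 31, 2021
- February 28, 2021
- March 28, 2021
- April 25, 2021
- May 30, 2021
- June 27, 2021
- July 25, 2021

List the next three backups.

These are Sundays with 28, 28, 28, 35, 28, 28-day gaps.
Each is the final Sunday of its month — January 31, 2021 is past the 28th, so '4th Sunday' doesn't fit.
August 2021 ends with Sunday August 29, 2021.
September 2021 ends with Sunday September 26, 2021.
October 2021 ends with Sunday October 31, 2021.

August 29, 2021; September 26, 2021; October 31, 2021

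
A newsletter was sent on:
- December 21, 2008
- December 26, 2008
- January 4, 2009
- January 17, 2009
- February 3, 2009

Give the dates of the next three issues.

Gaps: 5, 9, 13, 17 days — each gap is 4 larger than the previous one.
Next gap: 21 days. February 3, 2009 + 21 days = February 24, 2009.
Next gap: 25 days. February 24, 2009 + 25 days = March 21, 2009.
Next gap: 29 days. March 21, 2009 + 29 days = April 19, 2009.

February 24, 2009; March 21, 2009; April 19, 2009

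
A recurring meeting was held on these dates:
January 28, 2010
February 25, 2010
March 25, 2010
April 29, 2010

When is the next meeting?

May 27, 2010

These are Thursdays with 28, 28, 35-day gaps.
Each is the final Thursday of its month — April 29, 2010 is past the 28th, so '4th Thursday' doesn't fit.
May 2010 ends with Thursday May 27, 2010.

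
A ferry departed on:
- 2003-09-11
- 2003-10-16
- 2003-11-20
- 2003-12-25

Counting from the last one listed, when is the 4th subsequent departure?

2004-05-13

Gaps between consecutive events: 35, 35, 35 days — a constant 35-day interval.
2003-12-25 + 35 days = 2004-01-29.
2004-01-29 + 35 days = 2004-03-04.
2004-03-04 + 35 days = 2004-04-08.
2004-04-08 + 35 days = 2004-05-13.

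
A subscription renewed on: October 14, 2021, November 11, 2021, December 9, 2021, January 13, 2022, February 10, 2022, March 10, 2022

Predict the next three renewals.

April 14, 2022; May 12, 2022; June 9, 2022

All dates are Thursdays, 28, 28, 35, 28, 28 days apart.
Specifically, the 2nd Thursday of each month.
2nd Thursday of April 2022: April 14, 2022.
2nd Thursday of May 2022: May 12, 2022.
June 2022 — 2nd Thursday is June 9, 2022.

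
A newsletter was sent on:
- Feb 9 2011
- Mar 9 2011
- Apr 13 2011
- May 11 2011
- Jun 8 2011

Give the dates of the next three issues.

Jul 13 2011, Aug 10 2011, Sep 14 2011

Gaps: 28, 35, 28, 28 days — a mix of 28 and 35. Every date is a Wednesday.
Each is the 2nd Wednesday of its month.
2nd Wednesday of July 2011: Jul 13 2011.
August 2011 — 2nd Wednesday is Aug 10 2011.
2nd Wednesday of September 2011: Sep 14 2011.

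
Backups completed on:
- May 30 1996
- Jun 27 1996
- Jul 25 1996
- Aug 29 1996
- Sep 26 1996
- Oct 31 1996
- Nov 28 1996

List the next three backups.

All Thursdays; the gaps (28, 28, 35, 28, 35, 28) vary with month length.
This is the last Thursday of each month.
December 1996 ends with Thursday Dec 26 1996.
January 1997 ends with Thursday Jan 30 1997.
February 1997 ends with Thursday Feb 27 1997.

Dec 26 1996, Jan 30 1997, Feb 27 1997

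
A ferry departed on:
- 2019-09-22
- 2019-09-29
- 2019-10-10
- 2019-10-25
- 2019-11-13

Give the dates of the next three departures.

Intervals are 7, 11, 15, 19 days — an arithmetic progression with common difference 4.
Next gap: 23 days. 2019-11-13 + 23 days = 2019-12-06.
Next gap: 27 days. 2019-12-06 + 27 days = 2020-01-02.
Next gap: 31 days. 2020-01-02 + 31 days = 2020-02-02.

2019-12-06, 2020-01-02, 2020-02-02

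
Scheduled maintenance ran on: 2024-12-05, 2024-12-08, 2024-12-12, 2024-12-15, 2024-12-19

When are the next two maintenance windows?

The gap pattern 3, 4, 3, 4 repeats every 2 events.
These are the Thursdays and Sundays of each week.
The following Sunday is 2024-12-22.
Next Thursday: 2024-12-26.

2024-12-22, 2024-12-26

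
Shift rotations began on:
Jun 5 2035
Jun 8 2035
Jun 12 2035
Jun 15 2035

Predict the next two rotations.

The gap pattern 3, 4, 3 repeats every 2 events.
These are the Tuesdays and Fridays of each week.
Next Tuesday: Jun 19 2035.
Next Friday: Jun 22 2035.

Jun 19 2035, Jun 22 2035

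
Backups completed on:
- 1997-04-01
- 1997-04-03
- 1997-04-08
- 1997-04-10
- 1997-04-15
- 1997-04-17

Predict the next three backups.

The gap pattern 2, 5, 2, 5, 2 repeats every 2 events.
These are the Tuesdays and Thursdays of each week.
The following Tuesday is 1997-04-22.
Next Thursday: 1997-04-24.
The following Tuesday is 1997-04-29.

1997-04-22, 1997-04-24, 1997-04-29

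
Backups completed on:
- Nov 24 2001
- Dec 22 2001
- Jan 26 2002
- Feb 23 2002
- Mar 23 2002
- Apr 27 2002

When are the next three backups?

May 25 2002, Jun 22 2002, Jul 27 2002

These are Saturdays at 28- or 35-day spacing (28, 35, 28, 28, 35).
The pattern: 4th Saturday of the month.
4th Saturday of May 2002: May 25 2002.
4th Saturday of June 2002: Jun 22 2002.
July 2002 — 4th Saturday is Jul 27 2002.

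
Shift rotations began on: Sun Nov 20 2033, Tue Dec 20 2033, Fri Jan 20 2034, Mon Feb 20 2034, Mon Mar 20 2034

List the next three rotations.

Thu Apr 20 2034, Sat May 20 2034, Tue Jun 20 2034

The day-of-month is always 20 (30, 31, 31, 28 days between events).
So this recurs on the 20th of each month.
Next: April 2034 → Thu Apr 20 2034.
Next: May 2034 → Sat May 20 2034.
Next: June 2034 → Tue Jun 20 2034.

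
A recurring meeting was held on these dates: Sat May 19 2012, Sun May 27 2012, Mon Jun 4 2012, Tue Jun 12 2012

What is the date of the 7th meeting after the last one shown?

Tue Aug 7 2012

The spacing is 8, 8, 8 days — always 8 days.
Tue Jun 12 2012 + 8 days = Wed Jun 20 2012.
Wed Jun 20 2012 + 8 days = Thu Jun 28 2012.
Thu Jun 28 2012 + 8 days = Fri Jul 6 2012.
Fri Jul 6 2012 + 8 days = Sat Jul 14 2012.
Sat Jul 14 2012 + 8 days = Sun Jul 22 2012.
Sun Jul 22 2012 + 8 days = Mon Jul 30 2012.
Mon Jul 30 2012 + 8 days = Tue Aug 7 2012.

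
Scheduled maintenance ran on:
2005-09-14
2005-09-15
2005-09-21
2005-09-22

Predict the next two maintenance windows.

2005-09-28, 2005-09-29

Gaps: 1, 6, 1 days — not constant, but cyclic with period 2.
The events fall on every Wednesday and Thursday.
The following Wednesday is 2005-09-28.
Next Thursday: 2005-09-29.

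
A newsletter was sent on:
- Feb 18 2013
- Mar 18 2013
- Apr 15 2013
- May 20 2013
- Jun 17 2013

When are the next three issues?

Jul 15 2013, Aug 19 2013, Sep 16 2013

Gaps: 28, 28, 35, 28 days — a mix of 28 and 35. Every date is a Monday.
Each is the 3rd Monday of its month.
3rd Monday of July 2013: Jul 15 2013.
August 2013 — 3rd Monday is Aug 19 2013.
3rd Monday of September 2013: Sep 16 2013.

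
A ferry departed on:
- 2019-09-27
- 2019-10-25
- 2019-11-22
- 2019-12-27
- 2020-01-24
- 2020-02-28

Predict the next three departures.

These are Fridays at 28- or 35-day spacing (28, 28, 35, 28, 35).
The pattern: 4th Friday of the month.
4th Friday of March 2020: 2020-03-27.
April 2020 — 4th Friday is 2020-04-24.
May 2020 — 4th Friday is 2020-05-22.

2020-03-27, 2020-04-24, 2020-05-22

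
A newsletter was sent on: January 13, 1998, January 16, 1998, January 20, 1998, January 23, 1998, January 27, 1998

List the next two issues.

January 30, 1998; February 3, 1998

Gaps: 3, 4, 3, 4 days — not constant, but cyclic with period 2.
The events fall on every Tuesday and Friday.
Next Friday: January 30, 1998.
The following Tuesday is February 3, 1998.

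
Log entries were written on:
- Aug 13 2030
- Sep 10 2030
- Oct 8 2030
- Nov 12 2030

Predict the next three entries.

All dates are Tuesdays, 28, 28, 35 days apart.
Specifically, the 2nd Tuesday of each month.
2nd Tuesday of December 2030: Dec 10 2030.
2nd Tuesday of January 2031: Jan 14 2031.
February 2031 — 2nd Tuesday is Feb 11 2031.

Dec 10 2030, Jan 14 2031, Feb 11 2031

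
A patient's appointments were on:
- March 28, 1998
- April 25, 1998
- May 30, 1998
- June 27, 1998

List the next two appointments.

Every date is a Saturday; gaps 28, 35, 28 days.
Each is the last Saturday of its month (at least one falls on the 29th or later, ruling out '4th Saturday').
Last Saturday of July 1998: July 25, 1998.
August 1998 ends with Saturday August 29, 1998.

July 25, 1998; August 29, 1998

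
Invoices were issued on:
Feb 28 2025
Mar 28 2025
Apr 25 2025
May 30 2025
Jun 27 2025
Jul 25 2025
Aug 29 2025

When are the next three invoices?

Sep 26 2025, Oct 31 2025, Nov 28 2025

These are Fridays with 28, 28, 35, 28, 28, 35-day gaps.
Each is the final Friday of its month — May 30 2025 is past the 28th, so '4th Friday' doesn't fit.
Last Friday of September 2025: Sep 26 2025.
October 2025 ends with Friday Oct 31 2025.
Last Friday of November 2025: Nov 28 2025.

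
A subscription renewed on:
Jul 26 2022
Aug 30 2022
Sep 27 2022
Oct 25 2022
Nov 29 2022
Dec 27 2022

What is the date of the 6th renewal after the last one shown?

Jun 27 2023

Every date is a Tuesday; gaps 35, 28, 28, 35, 28 days.
Each is the last Tuesday of its month (at least one falls on the 29th or later, ruling out '4th Tuesday').
January 2023 ends with Tuesday Jan 31 2023.
Last Tuesday of February 2023: Feb 28 2023.
Last Tuesday of March 2023: Mar 28 2023.
April 2023 ends with Tuesday Apr 25 2023.
May 2023 ends with Tuesday May 30 2023.
June 2023 ends with Tuesday Jun 27 2023.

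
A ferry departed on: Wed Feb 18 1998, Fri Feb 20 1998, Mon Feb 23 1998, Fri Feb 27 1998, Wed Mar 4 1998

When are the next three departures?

The spacing grows by 1 each time: 2, 3, 4, 5 days.
Next gap: 6 days. Wed Mar 4 1998 + 6 days = Tue Mar 10 1998.
Next gap: 7 days. Tue Mar 10 1998 + 7 days = Tue Mar 17 1998.
Next gap: 8 days. Tue Mar 17 1998 + 8 days = Wed Mar 25 1998.

Tue Mar 10 1998, Tue Mar 17 1998, Wed Mar 25 1998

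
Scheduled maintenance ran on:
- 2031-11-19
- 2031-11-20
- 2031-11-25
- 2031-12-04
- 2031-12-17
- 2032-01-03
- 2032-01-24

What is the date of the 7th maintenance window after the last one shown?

2032-10-09

Intervals are 1, 5, 9, 13, 17, 21 days — an arithmetic progression with common difference 4.
Next gap: 25 days. 2032-01-24 + 25 days = 2032-02-18.
Next gap: 29 days. 2032-02-18 + 29 days = 2032-03-18.
Next gap: 33 days. 2032-03-18 + 33 days = 2032-04-20.
Next gap: 37 days. 2032-04-20 + 37 days = 2032-05-27.
Next gap: 41 days. 2032-05-27 + 41 days = 2032-07-07.
Next gap: 45 days. 2032-07-07 + 45 days = 2032-08-21.
Next gap: 49 days. 2032-08-21 + 49 days = 2032-10-09.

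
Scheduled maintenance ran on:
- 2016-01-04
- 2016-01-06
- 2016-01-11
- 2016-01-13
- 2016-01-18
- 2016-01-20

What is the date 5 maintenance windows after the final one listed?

2016-02-08

Every event lands on a Monday or Wednesday (gaps cycle 2, 5, 2, 5, 2).
So the schedule is: every Monday and Wednesday.
The following Monday is 2016-01-25.
The following Wednesday is 2016-01-27.
The following Monday is 2016-02-01.
Next Wednesday: 2016-02-03.
The following Monday is 2016-02-08.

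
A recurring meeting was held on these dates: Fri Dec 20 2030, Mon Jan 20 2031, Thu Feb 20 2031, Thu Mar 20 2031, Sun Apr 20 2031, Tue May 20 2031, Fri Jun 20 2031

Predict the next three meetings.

The day-of-month is always 20 (31, 31, 28, 31, 30, 31 days between events).
So this recurs on the 20th of each month.
Next: July 2031 → Sun Jul 20 2031.
August 2031: Wed Aug 20 2031.
Next: September 2031 → Sat Sep 20 2031.

Sun Jul 20 2031, Wed Aug 20 2031, Sat Sep 20 2031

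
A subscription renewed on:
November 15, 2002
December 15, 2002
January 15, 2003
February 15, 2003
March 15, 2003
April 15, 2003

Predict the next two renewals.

Each date is the 15th; the gaps (30, 31, 31, 28, 31) track the month lengths.
The rule is the 15th of each month.
May 2003: May 15, 2003.
June 2003: June 15, 2003.

May 15, 2003; June 15, 2003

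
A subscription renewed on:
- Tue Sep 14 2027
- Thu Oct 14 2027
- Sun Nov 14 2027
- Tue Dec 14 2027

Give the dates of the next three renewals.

Each date is the 14th; the gaps (30, 31, 30) track the month lengths.
The rule is the 14th of each month.
Next: January 2028 → Fri Jan 14 2028.
February 2028: Mon Feb 14 2028.
Next: March 2028 → Tue Mar 14 2028.

Fri Jan 14 2028, Mon Feb 14 2028, Tue Mar 14 2028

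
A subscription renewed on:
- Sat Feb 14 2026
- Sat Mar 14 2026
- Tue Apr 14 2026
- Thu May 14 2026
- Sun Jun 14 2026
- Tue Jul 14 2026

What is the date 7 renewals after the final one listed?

The day-of-month is always 14 (28, 31, 30, 31, 30 days between events).
So this recurs on the 14th of each month.
August 2026: Fri Aug 14 2026.
Next: September 2026 → Mon Sep 14 2026.
October 2026: Wed Oct 14 2026.
Next: November 2026 → Sat Nov 14 2026.
December 2026: Mon Dec 14 2026.
January 2027: Thu Jan 14 2027.
Next: February 2027 → Sun Feb 14 2027.

Sun Feb 14 2027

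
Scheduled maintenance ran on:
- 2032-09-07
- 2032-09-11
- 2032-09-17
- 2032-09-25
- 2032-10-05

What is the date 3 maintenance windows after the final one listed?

2032-11-16

Intervals are 4, 6, 8, 10 days — an arithmetic progression with common difference 2.
Next gap: 12 days. 2032-10-05 + 12 days = 2032-10-17.
Next gap: 14 days. 2032-10-17 + 14 days = 2032-10-31.
Next gap: 16 days. 2032-10-31 + 16 days = 2032-11-16.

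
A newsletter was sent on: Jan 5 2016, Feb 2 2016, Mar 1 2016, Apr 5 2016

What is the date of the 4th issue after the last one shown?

These are Tuesdays at 28- or 35-day spacing (28, 28, 35).
The pattern: 1st Tuesday of the month.
May 2016 — 1st Tuesday is May 3 2016.
1st Tuesday of June 2016: Jun 7 2016.
1st Tuesday of July 2016: Jul 5 2016.
August 2016 — 1st Tuesday is Aug 2 2016.

Aug 2 2016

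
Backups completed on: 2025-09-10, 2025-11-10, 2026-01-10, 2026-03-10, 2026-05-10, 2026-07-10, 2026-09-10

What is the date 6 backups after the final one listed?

Each date is the 10th; the gaps (61, 61, 59, 61, 61, 62) track the month lengths.
The rule is the 10th of every 2 months.
November 2026: 2026-11-10.
January 2027: 2027-01-10.
Next: March 2027 → 2027-03-10.
Next: May 2027 → 2027-05-10.
Next: July 2027 → 2027-07-10.
September 2027: 2027-09-10.

2027-09-10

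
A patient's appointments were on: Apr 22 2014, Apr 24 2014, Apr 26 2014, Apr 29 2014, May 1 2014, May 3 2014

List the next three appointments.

Every event lands on a Tuesday or Thursday or Saturday (gaps cycle 2, 2, 3, 2, 2).
So the schedule is: every Tuesday, Thursday and Saturday.
Next Tuesday: May 6 2014.
Next Thursday: May 8 2014.
Next Saturday: May 10 2014.

May 6 2014, May 8 2014, May 10 2014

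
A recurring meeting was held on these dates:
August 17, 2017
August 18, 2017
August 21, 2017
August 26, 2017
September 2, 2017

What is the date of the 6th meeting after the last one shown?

Intervals are 1, 3, 5, 7 days — an arithmetic progression with common difference 2.
Next gap: 9 days. September 2, 2017 + 9 days = September 11, 2017.
Next gap: 11 days. September 11, 2017 + 11 days = September 22, 2017.
Next gap: 13 days. September 22, 2017 + 13 days = October 5, 2017.
Next gap: 15 days. October 5, 2017 + 15 days = October 20, 2017.
Next gap: 17 days. October 20, 2017 + 17 days = November 6, 2017.
Next gap: 19 days. November 6, 2017 + 19 days = November 25, 2017.

November 25, 2017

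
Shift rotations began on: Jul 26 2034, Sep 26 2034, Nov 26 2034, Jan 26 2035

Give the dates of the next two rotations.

Each date is the 26th; the gaps (62, 61, 61) track the month lengths.
The rule is the 26th of every 2 months.
March 2035: Mar 26 2035.
May 2035: May 26 2035.

Mar 26 2035, May 26 2035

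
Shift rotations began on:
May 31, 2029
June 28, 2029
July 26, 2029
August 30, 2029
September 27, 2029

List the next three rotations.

These are Thursdays with 28, 28, 35, 28-day gaps.
Each is the final Thursday of its month — May 31, 2029 is past the 28th, so '4th Thursday' doesn't fit.
October 2029 ends with Thursday October 25, 2029.
November 2029 ends with Thursday November 29, 2029.
December 2029 ends with Thursday December 27, 2029.

October 25, 2029; November 29, 2029; December 27, 2029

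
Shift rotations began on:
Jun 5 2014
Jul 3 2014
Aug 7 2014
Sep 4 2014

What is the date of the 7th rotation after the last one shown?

Apr 2 2015

Gaps: 28, 35, 28 days — a mix of 28 and 35. Every date is a Thursday.
Each is the 1st Thursday of its month.
1st Thursday of October 2014: Oct 2 2014.
November 2014 — 1st Thursday is Nov 6 2014.
December 2014 — 1st Thursday is Dec 4 2014.
1st Thursday of January 2015: Jan 1 2015.
February 2015 — 1st Thursday is Feb 5 2015.
1st Thursday of March 2015: Mar 5 2015.
April 2015 — 1st Thursday is Apr 2 2015.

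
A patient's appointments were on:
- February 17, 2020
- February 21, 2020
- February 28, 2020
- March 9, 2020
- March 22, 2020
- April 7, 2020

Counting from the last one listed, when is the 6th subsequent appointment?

The spacing grows by 3 each time: 4, 7, 10, 13, 16 days.
Next gap: 19 days. April 7, 2020 + 19 days = April 26, 2020.
Next gap: 22 days. April 26, 2020 + 22 days = May 18, 2020.
Next gap: 25 days. May 18, 2020 + 25 days = June 12, 2020.
Next gap: 28 days. June 12, 2020 + 28 days = July 10, 2020.
Next gap: 31 days. July 10, 2020 + 31 days = August 10, 2020.
Next gap: 34 days. August 10, 2020 + 34 days = September 13, 2020.

September 13, 2020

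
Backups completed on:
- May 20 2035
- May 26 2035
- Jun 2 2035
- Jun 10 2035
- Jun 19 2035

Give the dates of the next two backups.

The spacing grows by 1 each time: 6, 7, 8, 9 days.
Next gap: 10 days. Jun 19 2035 + 10 days = Jun 29 2035.
Next gap: 11 days. Jun 29 2035 + 11 days = Jul 10 2035.

Jun 29 2035, Jul 10 2035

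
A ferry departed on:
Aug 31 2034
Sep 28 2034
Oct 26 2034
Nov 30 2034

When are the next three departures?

Dec 28 2034, Jan 25 2035, Feb 22 2035

All Thursdays; the gaps (28, 28, 35) vary with month length.
This is the last Thursday of each month.
Last Thursday of December 2034: Dec 28 2034.
January 2035 ends with Thursday Jan 25 2035.
February 2035 ends with Thursday Feb 22 2035.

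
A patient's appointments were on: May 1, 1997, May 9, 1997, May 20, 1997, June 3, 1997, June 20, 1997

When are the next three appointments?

The spacing grows by 3 each time: 8, 11, 14, 17 days.
Next gap: 20 days. June 20, 1997 + 20 days = July 10, 1997.
Next gap: 23 days. July 10, 1997 + 23 days = August 2, 1997.
Next gap: 26 days. August 2, 1997 + 26 days = August 28, 1997.

July 10, 1997; August 2, 1997; August 28, 1997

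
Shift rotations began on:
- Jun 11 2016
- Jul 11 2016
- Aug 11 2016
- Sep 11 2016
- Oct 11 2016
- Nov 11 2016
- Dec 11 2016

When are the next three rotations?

The day-of-month is always 11 (30, 31, 31, 30, 31, 30 days between events).
So this recurs on the 11th of each month.
January 2017: Jan 11 2017.
Next: February 2017 → Feb 11 2017.
March 2017: Mar 11 2017.

Jan 11 2017, Feb 11 2017, Mar 11 2017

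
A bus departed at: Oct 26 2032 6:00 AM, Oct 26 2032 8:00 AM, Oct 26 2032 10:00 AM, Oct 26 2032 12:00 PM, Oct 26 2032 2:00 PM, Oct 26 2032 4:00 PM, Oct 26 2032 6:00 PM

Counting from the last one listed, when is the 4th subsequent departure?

Oct 27 2032 2:00 AM

Spacing: 2, 2, 2, 2, 2, 2 h — constant 2 h.
Oct 26 2032 6:00 PM + 2 h = Oct 26 2032 8:00 PM.
Oct 26 2032 8:00 PM + 2 h = Oct 26 2032 10:00 PM.
Oct 26 2032 10:00 PM + 2 h = Oct 27 2032 12:00 AM.
Oct 27 2032 12:00 AM + 2 h = Oct 27 2032 2:00 AM.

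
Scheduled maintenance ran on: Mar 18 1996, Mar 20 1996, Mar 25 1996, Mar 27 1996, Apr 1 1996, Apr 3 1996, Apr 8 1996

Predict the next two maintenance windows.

Apr 10 1996, Apr 15 1996

The gap pattern 2, 5, 2, 5, 2, 5 repeats every 2 events.
These are the Mondays and Wednesdays of each week.
Next Wednesday: Apr 10 1996.
Next Monday: Apr 15 1996.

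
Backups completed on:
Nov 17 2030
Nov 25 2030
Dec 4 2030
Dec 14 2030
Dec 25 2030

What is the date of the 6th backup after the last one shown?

Gaps: 8, 9, 10, 11 days — each gap is 1 larger than the previous one.
Next gap: 12 days. Dec 25 2030 + 12 days = Jan 6 2031.
Next gap: 13 days. Jan 6 2031 + 13 days = Jan 19 2031.
Next gap: 14 days. Jan 19 2031 + 14 days = Feb 2 2031.
Next gap: 15 days. Feb 2 2031 + 15 days = Feb 17 2031.
Next gap: 16 days. Feb 17 2031 + 16 days = Mar 5 2031.
Next gap: 17 days. Mar 5 2031 + 17 days = Mar 22 2031.

Mar 22 2031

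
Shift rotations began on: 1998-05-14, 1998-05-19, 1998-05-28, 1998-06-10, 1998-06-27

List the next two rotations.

1998-07-18, 1998-08-12

Intervals are 5, 9, 13, 17 days — an arithmetic progression with common difference 4.
Next gap: 21 days. 1998-06-27 + 21 days = 1998-07-18.
Next gap: 25 days. 1998-07-18 + 25 days = 1998-08-12.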